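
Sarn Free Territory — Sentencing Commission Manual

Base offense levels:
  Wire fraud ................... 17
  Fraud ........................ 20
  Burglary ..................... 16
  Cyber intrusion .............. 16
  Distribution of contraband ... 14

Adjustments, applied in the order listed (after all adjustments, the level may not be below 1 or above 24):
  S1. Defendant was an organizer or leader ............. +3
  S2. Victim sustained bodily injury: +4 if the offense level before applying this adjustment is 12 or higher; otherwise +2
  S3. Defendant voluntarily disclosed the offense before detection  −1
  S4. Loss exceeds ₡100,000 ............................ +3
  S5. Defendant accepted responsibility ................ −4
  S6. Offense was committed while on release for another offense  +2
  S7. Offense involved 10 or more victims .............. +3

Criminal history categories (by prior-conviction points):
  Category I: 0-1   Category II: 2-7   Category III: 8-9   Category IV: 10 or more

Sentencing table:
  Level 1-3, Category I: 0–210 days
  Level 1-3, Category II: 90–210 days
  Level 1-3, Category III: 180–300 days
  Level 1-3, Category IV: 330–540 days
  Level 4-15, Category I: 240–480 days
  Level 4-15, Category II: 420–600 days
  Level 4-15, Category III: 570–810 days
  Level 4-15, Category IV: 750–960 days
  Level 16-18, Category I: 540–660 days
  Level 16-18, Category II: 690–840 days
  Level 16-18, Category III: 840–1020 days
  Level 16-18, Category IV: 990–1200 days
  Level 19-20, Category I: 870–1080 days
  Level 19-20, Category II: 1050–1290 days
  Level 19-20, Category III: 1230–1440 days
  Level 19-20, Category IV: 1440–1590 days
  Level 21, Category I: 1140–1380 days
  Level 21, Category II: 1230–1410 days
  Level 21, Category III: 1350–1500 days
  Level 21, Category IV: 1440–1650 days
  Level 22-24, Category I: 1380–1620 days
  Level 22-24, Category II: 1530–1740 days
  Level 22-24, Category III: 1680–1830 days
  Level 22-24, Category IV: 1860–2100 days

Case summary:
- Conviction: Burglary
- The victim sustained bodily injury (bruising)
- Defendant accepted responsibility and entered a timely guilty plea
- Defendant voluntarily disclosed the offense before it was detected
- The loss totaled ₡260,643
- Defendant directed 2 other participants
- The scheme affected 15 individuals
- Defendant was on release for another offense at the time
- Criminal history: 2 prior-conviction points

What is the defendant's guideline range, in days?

Base offense level for burglary: 16.
S1 applies: 16 + 3 = 19.
S2 applies (level before this adjustment is 19 ≥ 12, so +4): 19 + 4 = 23.
S3 applies: 23 − 1 = 22.
S4 applies: 22 + 3 = 25.
S5 applies: 25 − 4 = 21.
S6 applies: 21 + 2 = 23.
S7 applies: 23 + 3 = 26.
Level 26 exceeds the maximum of 24; capped at 24.
Final offense level: 24.
Criminal history: 2 prior points → Category II (2-7).
Level 24 falls in the 22-24 band.
Grid: Level 22-24 × Category II = 1530-1740 days.

1530-1740 days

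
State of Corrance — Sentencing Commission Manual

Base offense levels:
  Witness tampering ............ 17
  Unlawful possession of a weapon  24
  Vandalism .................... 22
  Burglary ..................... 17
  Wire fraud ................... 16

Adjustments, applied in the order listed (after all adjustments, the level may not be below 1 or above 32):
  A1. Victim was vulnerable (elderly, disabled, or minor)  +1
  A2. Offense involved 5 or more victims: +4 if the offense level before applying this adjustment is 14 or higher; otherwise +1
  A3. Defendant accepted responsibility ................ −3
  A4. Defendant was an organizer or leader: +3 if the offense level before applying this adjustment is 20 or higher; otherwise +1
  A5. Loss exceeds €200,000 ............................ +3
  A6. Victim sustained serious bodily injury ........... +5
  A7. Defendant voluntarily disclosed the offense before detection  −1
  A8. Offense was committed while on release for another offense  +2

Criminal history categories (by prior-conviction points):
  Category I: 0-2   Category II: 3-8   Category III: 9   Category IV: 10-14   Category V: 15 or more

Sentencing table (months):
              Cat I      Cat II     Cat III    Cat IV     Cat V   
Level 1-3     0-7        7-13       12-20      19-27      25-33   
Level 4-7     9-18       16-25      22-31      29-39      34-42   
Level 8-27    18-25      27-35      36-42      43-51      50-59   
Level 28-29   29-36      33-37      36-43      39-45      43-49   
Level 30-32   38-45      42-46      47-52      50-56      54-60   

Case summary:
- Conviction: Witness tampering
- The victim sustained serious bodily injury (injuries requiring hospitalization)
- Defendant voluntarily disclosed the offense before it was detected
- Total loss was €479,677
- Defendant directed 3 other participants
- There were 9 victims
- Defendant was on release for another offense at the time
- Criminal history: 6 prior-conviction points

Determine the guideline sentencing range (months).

42-46 months

Base offense level for witness tampering: 17.
A2 applies (level before this adjustment is 17 ≥ 14, so +4): 17 + 4 = 21.
A3 does not apply.
A4 applies (level before this adjustment is 21 ≥ 20, so +3): 21 + 3 = 24.
A5 applies: 24 + 3 = 27.
A6 applies: 27 + 5 = 32.
A7 applies: 32 − 1 = 31.
A8 applies: 31 + 2 = 33.
Level 33 exceeds the maximum of 32; capped at 32.
Final offense level: 32.
Criminal history: 6 prior points → Category II (3-8).
Level 32 falls in the 30-32 band.
Grid: Level 30-32 × Category II = 42-46 months.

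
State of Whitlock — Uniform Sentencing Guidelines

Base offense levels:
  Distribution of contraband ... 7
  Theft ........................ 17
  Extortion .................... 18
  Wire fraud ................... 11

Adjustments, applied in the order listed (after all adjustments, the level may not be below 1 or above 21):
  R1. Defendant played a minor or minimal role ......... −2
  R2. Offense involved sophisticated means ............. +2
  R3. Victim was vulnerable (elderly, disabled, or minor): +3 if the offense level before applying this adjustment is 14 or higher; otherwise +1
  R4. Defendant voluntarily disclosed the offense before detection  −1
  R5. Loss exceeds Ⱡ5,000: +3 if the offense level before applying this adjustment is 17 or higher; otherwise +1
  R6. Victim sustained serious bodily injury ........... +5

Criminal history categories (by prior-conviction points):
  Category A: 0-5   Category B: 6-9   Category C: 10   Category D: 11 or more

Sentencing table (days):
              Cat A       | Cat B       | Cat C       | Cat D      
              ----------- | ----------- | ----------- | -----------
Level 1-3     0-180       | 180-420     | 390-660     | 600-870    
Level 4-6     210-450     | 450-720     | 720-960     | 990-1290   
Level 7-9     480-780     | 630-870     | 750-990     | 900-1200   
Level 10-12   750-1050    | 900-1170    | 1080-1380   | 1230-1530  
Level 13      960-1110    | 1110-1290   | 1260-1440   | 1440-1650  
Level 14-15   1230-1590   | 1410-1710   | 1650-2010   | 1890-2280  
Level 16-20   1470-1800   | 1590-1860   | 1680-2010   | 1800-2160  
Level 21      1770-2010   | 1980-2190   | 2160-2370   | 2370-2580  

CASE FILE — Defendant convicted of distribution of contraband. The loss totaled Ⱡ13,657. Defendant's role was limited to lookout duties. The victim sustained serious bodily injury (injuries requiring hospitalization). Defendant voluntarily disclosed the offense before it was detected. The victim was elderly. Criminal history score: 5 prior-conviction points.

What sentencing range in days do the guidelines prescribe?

Base offense level for distribution of contraband: 7.
R1 applies: 7 − 2 = 5.
R3 applies (level before this adjustment is 5 < 14, so +1): 5 + 1 = 6.
R4 applies: 6 − 1 = 5.
R5 applies (level before this adjustment is 5 < 17, so +1): 5 + 1 = 6.
R6 applies: 6 + 5 = 11.
Final offense level: 11.
Criminal history: 5 prior points → Category A (0-5).
Level 11 falls in the 10-12 band.
Grid: Level 10-12 × Category A = 750-1050 days.

750-1050 days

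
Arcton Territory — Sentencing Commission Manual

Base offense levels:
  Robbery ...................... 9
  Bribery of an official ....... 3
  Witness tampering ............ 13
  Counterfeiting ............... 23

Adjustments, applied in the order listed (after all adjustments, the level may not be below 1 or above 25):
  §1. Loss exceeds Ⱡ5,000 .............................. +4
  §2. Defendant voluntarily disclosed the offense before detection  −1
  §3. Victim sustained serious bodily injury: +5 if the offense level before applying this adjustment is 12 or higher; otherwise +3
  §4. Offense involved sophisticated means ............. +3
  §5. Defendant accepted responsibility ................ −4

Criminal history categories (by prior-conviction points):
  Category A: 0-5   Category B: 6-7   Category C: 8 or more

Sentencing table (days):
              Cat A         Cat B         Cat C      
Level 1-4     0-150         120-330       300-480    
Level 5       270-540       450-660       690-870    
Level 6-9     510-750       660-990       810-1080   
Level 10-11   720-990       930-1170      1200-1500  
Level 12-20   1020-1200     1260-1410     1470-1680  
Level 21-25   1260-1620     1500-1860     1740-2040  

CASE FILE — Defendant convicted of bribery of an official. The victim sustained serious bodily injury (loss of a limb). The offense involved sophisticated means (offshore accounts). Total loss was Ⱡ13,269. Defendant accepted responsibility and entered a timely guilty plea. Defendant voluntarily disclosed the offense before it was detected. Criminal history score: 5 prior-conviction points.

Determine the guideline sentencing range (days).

Base offense level for bribery of an official: 3.
§1 applies: 3 + 4 = 7.
§2 applies: 7 − 1 = 6.
§3 applies (level before this adjustment is 6 < 12, so +3): 6 + 3 = 9.
§4 applies: 9 + 3 = 12.
§5 applies: 12 − 4 = 8.
Final offense level: 8.
Criminal history: 5 prior points → Category A (0-5).
Level 8 falls in the 6-9 band.
Grid: Level 6-9 × Category A = 510-750 days.

510-750 days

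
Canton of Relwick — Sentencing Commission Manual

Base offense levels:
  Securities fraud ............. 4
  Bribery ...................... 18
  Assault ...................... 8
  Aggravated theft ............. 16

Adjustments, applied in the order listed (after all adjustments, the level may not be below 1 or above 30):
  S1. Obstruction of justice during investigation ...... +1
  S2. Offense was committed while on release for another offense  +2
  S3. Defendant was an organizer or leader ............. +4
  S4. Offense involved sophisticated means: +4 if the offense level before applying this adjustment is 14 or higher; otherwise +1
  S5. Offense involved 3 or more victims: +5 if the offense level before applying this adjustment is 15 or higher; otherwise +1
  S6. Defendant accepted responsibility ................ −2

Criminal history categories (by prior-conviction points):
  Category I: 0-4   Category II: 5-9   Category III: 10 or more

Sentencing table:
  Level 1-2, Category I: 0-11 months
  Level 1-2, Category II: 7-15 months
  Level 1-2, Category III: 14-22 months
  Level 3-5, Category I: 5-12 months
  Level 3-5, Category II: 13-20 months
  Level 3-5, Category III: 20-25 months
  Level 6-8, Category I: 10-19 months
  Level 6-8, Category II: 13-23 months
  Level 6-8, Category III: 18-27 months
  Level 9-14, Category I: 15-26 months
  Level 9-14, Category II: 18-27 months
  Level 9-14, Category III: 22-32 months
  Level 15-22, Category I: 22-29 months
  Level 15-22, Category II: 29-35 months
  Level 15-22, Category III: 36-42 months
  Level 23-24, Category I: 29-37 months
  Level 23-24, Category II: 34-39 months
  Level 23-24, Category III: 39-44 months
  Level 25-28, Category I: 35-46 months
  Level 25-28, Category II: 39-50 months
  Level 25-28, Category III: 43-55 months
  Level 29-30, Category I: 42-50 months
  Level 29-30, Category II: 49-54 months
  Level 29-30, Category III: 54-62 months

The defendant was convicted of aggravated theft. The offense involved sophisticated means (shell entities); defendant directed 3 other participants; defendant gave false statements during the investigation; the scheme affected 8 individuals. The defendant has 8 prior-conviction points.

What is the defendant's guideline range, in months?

Base offense level for aggravated theft: 16.
S1 applies: 16 + 1 = 17.
S3 applies: 17 + 4 = 21.
S4 applies (level before this adjustment is 21 ≥ 14, so +4): 21 + 4 = 25.
S5 applies (level before this adjustment is 25 ≥ 15, so +5): 25 + 5 = 30.
S6 does not apply.
Final offense level: 30.
Criminal history: 8 prior points → Category II (5-9).
Level 30 falls in the 29-30 band.
Grid: Level 29-30 × Category II = 49-54 months.

49-54 months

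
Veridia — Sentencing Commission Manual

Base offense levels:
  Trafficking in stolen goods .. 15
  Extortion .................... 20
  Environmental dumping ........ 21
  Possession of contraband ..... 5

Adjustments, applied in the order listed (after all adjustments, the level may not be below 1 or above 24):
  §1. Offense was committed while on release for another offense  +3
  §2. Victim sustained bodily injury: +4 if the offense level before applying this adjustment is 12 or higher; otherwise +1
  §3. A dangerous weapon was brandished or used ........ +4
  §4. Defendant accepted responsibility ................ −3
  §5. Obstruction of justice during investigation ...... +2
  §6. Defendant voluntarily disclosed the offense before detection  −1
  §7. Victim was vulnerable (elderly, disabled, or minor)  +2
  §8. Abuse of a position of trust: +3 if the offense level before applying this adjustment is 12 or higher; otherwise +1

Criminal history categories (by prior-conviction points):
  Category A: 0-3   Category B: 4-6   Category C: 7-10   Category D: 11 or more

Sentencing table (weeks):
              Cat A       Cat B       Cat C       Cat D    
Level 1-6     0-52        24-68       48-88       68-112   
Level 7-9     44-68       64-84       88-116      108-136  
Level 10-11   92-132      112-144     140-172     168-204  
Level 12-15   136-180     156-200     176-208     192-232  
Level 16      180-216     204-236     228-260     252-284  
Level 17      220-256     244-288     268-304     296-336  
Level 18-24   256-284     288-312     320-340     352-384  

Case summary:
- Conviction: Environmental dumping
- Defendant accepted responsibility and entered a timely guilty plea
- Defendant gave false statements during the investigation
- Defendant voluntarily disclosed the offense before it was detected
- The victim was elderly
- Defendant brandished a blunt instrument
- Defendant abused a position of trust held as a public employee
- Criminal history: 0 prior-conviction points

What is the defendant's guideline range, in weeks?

Base offense level for environmental dumping: 21.
§3 applies: 21 + 4 = 25.
§4 applies: 25 − 3 = 22.
§5 applies: 22 + 2 = 24.
§6 applies: 24 − 1 = 23.
§7 applies: 23 + 2 = 25.
§8 applies (level before this adjustment is 25 ≥ 12, so +3): 25 + 3 = 28.
Level 28 exceeds the maximum of 24; capped at 24.
Final offense level: 24.
Criminal history: 0 prior points → Category A (0-3).
Level 24 falls in the 18-24 band.
Grid: Level 18-24 × Category A = 256-284 weeks.

256-284 weeks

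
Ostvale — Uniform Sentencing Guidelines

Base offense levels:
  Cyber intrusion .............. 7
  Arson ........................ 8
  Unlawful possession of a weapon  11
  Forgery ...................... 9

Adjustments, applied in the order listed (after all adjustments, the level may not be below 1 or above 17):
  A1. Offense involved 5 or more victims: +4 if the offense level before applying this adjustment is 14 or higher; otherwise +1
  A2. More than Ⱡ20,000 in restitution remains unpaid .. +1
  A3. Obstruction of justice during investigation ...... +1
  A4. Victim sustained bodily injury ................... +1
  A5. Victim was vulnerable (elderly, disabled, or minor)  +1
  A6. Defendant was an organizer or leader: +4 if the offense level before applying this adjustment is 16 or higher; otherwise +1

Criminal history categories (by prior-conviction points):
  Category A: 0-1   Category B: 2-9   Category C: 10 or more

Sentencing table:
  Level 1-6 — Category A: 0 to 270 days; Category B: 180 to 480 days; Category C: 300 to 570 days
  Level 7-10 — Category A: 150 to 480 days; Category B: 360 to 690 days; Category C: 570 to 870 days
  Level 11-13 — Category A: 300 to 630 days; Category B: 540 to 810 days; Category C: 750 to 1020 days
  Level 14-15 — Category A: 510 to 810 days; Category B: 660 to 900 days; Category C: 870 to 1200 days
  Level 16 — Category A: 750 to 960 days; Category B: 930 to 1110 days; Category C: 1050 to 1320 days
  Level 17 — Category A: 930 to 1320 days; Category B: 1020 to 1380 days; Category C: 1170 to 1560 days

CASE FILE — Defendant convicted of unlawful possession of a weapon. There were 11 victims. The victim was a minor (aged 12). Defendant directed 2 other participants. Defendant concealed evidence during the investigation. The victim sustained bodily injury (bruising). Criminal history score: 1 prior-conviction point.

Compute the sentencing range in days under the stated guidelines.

750-960 days

Base offense level for unlawful possession of a weapon: 11.
A1 applies (level before this adjustment is 11 < 14, so +1): 11 + 1 = 12.
A3 applies: 12 + 1 = 13.
A4 applies: 13 + 1 = 14.
A5 applies: 14 + 1 = 15.
A6 applies (level before this adjustment is 15 < 16, so +1): 15 + 1 = 16.
Final offense level: 16.
Criminal history: 1 prior point → Category A (0-1).
Level 16 falls in the 16 band.
Grid: Level 16 × Category A = 750-960 days.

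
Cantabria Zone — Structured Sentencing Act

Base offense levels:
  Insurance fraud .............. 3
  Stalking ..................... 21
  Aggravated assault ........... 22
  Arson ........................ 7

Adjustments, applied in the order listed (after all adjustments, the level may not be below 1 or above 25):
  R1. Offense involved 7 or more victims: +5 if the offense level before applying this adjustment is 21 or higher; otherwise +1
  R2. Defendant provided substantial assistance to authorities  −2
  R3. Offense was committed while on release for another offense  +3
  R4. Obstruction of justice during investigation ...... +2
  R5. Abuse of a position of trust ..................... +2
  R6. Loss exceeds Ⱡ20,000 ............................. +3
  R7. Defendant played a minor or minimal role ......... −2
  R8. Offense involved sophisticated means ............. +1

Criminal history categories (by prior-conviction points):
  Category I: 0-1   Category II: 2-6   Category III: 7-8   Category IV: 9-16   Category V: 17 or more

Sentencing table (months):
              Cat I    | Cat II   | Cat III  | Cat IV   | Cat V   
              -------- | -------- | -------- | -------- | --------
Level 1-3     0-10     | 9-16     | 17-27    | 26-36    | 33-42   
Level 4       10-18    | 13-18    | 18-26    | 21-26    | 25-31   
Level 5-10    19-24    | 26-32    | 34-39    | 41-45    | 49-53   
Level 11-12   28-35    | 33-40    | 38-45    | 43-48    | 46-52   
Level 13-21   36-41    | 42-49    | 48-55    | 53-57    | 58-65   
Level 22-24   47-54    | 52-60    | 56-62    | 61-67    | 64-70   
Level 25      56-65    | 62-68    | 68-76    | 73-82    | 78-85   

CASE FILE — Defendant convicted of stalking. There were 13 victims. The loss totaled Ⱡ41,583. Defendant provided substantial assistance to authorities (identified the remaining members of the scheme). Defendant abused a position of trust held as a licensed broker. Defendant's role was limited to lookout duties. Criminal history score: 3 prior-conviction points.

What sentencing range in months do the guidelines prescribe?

Base offense level for stalking: 21.
R1 applies (level before this adjustment is 21 ≥ 21, so +5): 21 + 5 = 26.
R2 applies: 26 − 2 = 24.
R5 applies: 24 + 2 = 26.
R6 applies: 26 + 3 = 29.
R7 applies: 29 − 2 = 27.
Level 27 exceeds the maximum of 25; capped at 25.
Final offense level: 25.
Criminal history: 3 prior points → Category II (2-6).
Level 25 falls in the 25 band.
Grid: Level 25 × Category II = 62-68 months.

62-68 months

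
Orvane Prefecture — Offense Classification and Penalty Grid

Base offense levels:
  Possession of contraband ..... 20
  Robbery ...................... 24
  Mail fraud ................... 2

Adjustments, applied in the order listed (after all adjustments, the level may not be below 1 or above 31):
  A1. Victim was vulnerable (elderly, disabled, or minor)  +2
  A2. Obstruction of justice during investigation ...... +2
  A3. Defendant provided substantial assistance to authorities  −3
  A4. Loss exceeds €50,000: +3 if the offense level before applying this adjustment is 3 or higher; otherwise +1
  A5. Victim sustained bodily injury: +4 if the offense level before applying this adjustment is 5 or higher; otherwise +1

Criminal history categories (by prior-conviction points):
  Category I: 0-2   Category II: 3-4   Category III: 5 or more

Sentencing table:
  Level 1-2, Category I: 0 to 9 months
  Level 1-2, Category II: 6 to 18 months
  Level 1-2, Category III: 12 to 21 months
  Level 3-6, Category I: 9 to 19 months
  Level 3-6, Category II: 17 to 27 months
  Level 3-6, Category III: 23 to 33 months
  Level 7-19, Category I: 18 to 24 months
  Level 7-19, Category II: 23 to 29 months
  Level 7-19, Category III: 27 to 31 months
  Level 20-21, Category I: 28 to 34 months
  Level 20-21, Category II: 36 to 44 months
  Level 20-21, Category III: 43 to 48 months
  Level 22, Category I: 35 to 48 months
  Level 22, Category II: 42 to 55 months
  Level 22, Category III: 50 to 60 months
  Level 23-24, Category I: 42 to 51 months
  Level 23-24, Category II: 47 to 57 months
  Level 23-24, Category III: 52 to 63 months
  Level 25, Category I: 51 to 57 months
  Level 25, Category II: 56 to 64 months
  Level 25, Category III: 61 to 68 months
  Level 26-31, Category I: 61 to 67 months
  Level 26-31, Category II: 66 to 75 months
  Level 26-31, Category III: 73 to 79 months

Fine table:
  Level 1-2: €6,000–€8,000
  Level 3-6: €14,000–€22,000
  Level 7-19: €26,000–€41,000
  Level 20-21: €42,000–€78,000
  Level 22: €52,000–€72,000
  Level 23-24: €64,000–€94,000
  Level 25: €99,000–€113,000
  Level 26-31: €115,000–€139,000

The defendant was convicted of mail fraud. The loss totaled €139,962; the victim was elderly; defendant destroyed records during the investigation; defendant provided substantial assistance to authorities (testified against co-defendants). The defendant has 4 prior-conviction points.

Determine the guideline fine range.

Base offense level for mail fraud: 2.
A1 applies: 2 + 2 = 4.
A2 applies: 4 + 2 = 6.
A3 applies: 6 − 3 = 3.
A4 applies (level before this adjustment is 3 ≥ 3, so +3): 3 + 3 = 6.
A5 does not apply.
Final offense level: 6.
Level 6 falls in the 3-6 band.
Fine table: Level 3-6 → €14,000–€22,000.

€14,000–€22,000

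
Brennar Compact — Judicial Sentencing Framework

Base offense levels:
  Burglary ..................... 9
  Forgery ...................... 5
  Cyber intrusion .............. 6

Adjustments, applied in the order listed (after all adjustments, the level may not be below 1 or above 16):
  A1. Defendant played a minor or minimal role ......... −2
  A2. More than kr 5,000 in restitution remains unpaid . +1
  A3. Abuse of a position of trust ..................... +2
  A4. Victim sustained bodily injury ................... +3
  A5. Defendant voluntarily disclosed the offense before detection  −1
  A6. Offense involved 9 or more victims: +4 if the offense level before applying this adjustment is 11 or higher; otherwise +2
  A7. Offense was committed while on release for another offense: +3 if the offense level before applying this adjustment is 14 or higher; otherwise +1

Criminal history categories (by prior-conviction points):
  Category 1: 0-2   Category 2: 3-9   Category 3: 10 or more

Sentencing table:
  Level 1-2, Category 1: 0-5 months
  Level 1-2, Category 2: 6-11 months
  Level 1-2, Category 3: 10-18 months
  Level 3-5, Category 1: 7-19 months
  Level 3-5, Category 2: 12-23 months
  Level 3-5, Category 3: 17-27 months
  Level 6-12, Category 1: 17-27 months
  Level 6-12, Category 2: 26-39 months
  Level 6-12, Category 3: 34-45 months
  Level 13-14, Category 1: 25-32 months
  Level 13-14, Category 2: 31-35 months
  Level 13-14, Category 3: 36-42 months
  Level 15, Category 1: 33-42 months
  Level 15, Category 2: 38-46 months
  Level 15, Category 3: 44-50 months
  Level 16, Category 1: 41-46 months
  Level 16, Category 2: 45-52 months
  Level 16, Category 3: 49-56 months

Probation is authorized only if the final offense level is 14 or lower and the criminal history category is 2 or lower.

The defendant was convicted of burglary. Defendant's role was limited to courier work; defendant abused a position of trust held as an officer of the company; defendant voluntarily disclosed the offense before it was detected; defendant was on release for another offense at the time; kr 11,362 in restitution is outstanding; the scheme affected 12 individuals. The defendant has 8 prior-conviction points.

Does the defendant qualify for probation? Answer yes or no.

Base offense level for burglary: 9.
A1 applies: 9 − 2 = 7.
A2 applies: 7 + 1 = 8.
A3 applies: 8 + 2 = 10.
A5 applies: 10 − 1 = 9.
A6 applies (level before this adjustment is 9 < 11, so +2): 9 + 2 = 11.
A7 applies (level before this adjustment is 11 < 14, so +1): 11 + 1 = 12.
Final offense level: 12.
Criminal history: 8 prior points → Category 2 (3-9).
Level 12 falls in the 6-12 band.
Grid: Level 6-12 × Category 2 = 26-39 months.
Probation check: level 12 ≤ 14 and category 2 ≤ 2 → eligible.

Yes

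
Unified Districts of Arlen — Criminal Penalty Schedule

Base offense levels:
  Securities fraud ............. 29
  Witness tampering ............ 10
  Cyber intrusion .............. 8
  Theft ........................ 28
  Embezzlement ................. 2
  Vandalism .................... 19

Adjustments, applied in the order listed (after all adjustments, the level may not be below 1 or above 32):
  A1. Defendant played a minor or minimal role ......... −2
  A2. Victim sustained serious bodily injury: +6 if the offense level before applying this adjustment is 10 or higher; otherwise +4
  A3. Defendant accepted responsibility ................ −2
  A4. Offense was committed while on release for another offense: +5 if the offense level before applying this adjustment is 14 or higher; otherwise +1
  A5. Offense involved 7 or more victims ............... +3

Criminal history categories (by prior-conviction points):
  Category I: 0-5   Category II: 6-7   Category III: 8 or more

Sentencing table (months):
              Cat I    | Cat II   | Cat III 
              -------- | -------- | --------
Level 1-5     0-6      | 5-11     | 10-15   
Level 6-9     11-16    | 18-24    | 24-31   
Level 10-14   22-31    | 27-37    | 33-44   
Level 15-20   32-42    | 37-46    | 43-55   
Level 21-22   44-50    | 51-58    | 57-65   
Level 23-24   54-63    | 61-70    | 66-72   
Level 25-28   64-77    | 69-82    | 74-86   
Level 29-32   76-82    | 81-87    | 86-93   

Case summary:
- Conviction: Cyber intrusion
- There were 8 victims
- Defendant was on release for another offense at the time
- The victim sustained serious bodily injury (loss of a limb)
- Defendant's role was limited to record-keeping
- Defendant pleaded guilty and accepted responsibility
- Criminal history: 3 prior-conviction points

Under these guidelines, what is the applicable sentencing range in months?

22-31 months

Base offense level for cyber intrusion: 8.
A1 applies: 8 − 2 = 6.
A2 applies (level before this adjustment is 6 < 10, so +4): 6 + 4 = 10.
A3 applies: 10 − 2 = 8.
A4 applies (level before this adjustment is 8 < 14, so +1): 8 + 1 = 9.
A5 applies: 9 + 3 = 12.
Final offense level: 12.
Criminal history: 3 prior points → Category I (0-5).
Level 12 falls in the 10-14 band.
Grid: Level 10-14 × Category I = 22-31 months.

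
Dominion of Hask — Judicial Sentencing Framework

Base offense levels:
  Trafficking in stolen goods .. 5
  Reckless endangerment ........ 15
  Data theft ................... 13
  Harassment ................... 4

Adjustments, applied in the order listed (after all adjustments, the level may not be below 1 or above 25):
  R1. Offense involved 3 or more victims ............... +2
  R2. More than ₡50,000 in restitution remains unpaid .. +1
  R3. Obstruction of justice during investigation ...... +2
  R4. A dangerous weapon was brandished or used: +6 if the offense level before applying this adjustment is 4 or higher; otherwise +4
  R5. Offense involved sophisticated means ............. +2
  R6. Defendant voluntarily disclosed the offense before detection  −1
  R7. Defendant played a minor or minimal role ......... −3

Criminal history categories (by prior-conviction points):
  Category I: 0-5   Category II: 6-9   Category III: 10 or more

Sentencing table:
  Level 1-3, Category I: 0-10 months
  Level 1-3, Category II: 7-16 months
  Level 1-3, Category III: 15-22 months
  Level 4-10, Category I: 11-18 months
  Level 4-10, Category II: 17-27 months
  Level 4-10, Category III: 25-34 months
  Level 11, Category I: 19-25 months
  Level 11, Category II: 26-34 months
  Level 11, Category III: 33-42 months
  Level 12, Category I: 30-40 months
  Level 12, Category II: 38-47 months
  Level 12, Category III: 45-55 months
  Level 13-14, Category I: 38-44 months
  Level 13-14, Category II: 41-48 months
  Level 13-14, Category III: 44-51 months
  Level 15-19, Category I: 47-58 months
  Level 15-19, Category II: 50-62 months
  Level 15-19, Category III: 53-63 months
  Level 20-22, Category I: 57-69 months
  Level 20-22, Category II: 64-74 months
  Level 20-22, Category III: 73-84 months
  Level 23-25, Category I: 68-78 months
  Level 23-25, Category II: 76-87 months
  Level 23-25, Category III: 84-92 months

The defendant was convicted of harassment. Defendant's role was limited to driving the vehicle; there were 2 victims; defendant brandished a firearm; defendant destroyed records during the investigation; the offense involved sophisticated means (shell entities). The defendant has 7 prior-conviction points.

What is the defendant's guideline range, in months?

Base offense level for harassment: 4.
R2 does not apply.
R3 applies: 4 + 2 = 6.
R4 applies (level before this adjustment is 6 ≥ 4, so +6): 6 + 6 = 12.
R5 applies: 12 + 2 = 14.
R7 applies: 14 − 3 = 11.
Final offense level: 11.
Criminal history: 7 prior points → Category II (6-9).
Level 11 falls in the 11 band.
Grid: Level 11 × Category II = 26-34 months.

26-34 months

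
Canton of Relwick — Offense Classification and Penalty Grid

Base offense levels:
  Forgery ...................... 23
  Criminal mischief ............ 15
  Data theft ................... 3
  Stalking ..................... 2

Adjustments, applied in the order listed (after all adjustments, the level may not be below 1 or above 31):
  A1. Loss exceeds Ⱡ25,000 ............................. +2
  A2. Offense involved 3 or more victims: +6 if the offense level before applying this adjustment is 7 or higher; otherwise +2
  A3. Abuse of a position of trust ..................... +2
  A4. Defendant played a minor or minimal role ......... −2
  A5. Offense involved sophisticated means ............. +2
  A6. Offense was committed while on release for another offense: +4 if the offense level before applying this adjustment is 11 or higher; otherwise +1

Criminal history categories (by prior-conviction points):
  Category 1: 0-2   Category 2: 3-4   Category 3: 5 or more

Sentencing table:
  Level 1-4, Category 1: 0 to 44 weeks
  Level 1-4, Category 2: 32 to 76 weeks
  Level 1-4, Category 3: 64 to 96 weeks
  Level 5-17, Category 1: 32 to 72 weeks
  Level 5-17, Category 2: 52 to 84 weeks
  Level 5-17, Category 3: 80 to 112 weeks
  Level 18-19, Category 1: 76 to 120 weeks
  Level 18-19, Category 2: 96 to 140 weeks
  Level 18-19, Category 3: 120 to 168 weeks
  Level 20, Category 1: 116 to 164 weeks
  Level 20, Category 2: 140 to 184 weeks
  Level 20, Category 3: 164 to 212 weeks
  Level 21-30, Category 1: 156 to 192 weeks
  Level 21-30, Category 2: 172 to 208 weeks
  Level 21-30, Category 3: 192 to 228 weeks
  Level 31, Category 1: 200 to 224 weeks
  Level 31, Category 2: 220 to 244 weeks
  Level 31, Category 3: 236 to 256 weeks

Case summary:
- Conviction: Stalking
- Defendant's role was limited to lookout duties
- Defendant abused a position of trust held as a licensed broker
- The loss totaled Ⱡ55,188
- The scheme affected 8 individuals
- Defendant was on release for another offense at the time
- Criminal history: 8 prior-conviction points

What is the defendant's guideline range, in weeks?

Base offense level for stalking: 2.
A1 applies: 2 + 2 = 4.
A2 applies (level before this adjustment is 4 < 7, so +2): 4 + 2 = 6.
A3 applies: 6 + 2 = 8.
A4 applies: 8 − 2 = 6.
A5 does not apply.
A6 applies (level before this adjustment is 6 < 11, so +1): 6 + 1 = 7.
Final offense level: 7.
Criminal history: 8 prior points → Category 3 (5+).
Level 7 falls in the 5-17 band.
Grid: Level 5-17 × Category 3 = 80-112 weeks.

80-112 weeks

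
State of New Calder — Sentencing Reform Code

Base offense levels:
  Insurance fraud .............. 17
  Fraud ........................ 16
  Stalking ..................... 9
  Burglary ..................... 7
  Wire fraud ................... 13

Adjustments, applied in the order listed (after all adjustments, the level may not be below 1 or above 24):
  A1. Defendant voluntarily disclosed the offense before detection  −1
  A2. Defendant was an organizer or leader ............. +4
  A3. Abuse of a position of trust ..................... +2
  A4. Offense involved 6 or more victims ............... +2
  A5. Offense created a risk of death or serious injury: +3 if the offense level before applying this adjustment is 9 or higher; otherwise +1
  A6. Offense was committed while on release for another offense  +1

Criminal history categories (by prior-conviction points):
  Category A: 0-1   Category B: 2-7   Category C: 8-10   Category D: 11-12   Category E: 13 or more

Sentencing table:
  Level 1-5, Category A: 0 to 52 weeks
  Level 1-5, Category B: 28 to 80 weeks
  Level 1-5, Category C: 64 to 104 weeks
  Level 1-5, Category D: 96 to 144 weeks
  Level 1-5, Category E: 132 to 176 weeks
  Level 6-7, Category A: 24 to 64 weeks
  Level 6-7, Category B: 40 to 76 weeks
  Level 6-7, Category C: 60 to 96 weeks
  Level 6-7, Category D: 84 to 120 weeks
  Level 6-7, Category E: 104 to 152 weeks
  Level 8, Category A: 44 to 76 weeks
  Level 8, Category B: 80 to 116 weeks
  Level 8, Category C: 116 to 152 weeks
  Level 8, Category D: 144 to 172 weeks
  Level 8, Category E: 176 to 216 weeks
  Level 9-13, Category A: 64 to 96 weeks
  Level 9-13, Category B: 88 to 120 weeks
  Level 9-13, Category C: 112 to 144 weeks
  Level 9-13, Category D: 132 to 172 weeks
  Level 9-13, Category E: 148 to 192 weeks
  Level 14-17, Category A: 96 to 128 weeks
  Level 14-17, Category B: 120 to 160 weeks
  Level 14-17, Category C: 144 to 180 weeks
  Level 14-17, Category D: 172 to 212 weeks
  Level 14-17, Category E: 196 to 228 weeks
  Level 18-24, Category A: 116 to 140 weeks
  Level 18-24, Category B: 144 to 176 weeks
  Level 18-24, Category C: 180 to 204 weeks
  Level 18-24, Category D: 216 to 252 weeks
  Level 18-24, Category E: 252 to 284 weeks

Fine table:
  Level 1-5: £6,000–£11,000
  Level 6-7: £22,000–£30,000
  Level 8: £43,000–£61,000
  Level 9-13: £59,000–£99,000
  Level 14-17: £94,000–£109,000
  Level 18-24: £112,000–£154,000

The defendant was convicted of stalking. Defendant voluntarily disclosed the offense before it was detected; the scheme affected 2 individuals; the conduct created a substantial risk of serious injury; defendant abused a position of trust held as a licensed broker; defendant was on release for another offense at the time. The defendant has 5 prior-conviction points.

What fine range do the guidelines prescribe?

£94,000–£109,000

Base offense level for stalking: 9.
A1 applies: 9 − 1 = 8.
A3 applies: 8 + 2 = 10.
A4 does not apply.
A5 applies (level before this adjustment is 10 ≥ 9, so +3): 10 + 3 = 13.
A6 applies: 13 + 1 = 14.
Final offense level: 14.
Level 14 falls in the 14-17 band.
Fine table: Level 14-17 → £94,000–£109,000.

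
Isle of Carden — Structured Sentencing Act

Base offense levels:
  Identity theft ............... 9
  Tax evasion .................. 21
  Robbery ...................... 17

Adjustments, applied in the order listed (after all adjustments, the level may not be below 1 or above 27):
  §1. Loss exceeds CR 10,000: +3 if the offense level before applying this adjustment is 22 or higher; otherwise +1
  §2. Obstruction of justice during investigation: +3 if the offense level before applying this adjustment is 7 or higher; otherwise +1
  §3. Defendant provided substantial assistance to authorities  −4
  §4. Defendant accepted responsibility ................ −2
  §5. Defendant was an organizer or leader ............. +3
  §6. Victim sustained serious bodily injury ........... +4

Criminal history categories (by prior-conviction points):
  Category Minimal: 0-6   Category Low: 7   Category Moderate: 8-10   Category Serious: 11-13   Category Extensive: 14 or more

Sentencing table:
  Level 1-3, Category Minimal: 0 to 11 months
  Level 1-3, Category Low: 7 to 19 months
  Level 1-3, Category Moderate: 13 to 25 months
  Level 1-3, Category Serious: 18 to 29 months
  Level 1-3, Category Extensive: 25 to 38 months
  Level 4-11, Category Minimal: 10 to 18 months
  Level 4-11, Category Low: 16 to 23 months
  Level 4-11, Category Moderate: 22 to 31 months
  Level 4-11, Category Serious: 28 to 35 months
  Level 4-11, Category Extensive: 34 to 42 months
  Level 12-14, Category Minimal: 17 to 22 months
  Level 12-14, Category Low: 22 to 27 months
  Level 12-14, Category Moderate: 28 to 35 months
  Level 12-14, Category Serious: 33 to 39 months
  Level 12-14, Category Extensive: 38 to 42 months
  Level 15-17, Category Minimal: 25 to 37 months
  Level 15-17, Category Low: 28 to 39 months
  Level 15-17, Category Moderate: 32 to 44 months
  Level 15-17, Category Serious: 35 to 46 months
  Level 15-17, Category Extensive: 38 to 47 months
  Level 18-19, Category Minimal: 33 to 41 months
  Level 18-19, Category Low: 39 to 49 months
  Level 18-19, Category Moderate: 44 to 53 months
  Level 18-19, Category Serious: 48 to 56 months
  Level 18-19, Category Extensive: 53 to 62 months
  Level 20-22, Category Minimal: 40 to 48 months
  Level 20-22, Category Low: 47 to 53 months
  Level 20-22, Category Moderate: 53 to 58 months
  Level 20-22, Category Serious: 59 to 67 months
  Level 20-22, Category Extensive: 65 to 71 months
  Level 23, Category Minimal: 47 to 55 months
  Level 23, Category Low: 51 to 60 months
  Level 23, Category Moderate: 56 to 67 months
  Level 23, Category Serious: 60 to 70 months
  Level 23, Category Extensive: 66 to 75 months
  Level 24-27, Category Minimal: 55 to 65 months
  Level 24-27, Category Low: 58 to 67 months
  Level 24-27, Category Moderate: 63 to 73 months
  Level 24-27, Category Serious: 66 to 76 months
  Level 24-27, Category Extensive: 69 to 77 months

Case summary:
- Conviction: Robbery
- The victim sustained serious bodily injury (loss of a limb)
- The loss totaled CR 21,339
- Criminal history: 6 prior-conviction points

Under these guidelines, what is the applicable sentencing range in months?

40-48 months

Base offense level for robbery: 17.
§1 applies (level before this adjustment is 17 < 22, so +1): 17 + 1 = 18.
§6 applies: 18 + 4 = 22.
Final offense level: 22.
Criminal history: 6 prior points → Category Minimal (0-6).
Level 22 falls in the 20-22 band.
Grid: Level 20-22 × Category Minimal = 40-48 months.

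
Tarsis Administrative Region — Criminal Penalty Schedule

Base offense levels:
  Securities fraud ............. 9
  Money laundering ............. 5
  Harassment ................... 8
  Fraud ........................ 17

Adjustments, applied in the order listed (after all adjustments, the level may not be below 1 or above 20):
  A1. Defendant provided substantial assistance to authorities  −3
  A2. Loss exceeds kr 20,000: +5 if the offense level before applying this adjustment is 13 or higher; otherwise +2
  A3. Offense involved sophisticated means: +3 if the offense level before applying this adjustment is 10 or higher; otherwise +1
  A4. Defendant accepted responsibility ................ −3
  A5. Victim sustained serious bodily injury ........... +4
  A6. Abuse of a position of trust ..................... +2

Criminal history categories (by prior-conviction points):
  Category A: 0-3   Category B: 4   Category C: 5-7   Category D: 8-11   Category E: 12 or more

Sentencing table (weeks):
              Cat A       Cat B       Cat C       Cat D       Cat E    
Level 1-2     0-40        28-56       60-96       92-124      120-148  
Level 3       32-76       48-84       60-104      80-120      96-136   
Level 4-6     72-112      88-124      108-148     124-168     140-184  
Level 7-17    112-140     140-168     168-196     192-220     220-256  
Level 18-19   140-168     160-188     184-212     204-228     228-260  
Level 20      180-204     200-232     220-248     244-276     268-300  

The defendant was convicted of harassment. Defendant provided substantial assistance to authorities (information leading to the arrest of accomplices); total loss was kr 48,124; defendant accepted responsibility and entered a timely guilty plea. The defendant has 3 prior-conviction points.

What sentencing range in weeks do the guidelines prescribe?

72-112 weeks

Base offense level for harassment: 8.
A1 applies: 8 − 3 = 5.
A2 applies (level before this adjustment is 5 < 13, so +2): 5 + 2 = 7.
A4 applies: 7 − 3 = 4.
A6 does not apply.
Final offense level: 4.
Criminal history: 3 prior points → Category A (0-3).
Level 4 falls in the 4-6 band.
Grid: Level 4-6 × Category A = 72-112 weeks.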